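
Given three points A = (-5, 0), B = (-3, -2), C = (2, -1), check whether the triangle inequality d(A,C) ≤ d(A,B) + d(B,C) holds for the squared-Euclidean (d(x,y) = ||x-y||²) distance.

d(A,B) = 2² + 2² = 8, d(B,C) = 5² + 1² = 26, d(A,C) = 7² + 1² = 50.
d(A,C) = 50 > 8 + 26 = 34. Triangle inequality is VIOLATED. (Squared-Euclidean is not a metric — this is a counterexample.)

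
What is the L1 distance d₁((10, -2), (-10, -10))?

Σ|x_i - y_i| = |10 - (-10)| + |-2 - (-10)| = 20 + 8 = 28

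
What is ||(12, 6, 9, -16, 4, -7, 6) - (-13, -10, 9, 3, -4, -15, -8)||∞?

max(|x_i - y_i|) = max(|12 - (-13)|, |6 - (-10)|, |9 - 9|, |-16 - 3|, |4 - (-4)|, |-7 - (-15)|, |6 - (-8)|) = max(25, 16, 0, 19, 8, 8, 14) = 25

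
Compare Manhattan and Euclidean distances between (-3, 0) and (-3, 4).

L1 = |-3 - (-3)| + |0 - 4| = 0 + 4 = 4
L2 = √(0² + 4²) = √16 = 4
L1 ≥ L2 always (equality iff movement is along one axis); L1 = L2 here (movement is along a single axis).
Ratio L1/L2 = 4/4 = 1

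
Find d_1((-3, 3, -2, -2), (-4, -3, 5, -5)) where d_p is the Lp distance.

Σ|x_i - y_i| = |-3 - (-4)| + |3 - (-3)| + |-2 - 5| + |-2 - (-5)| = 1 + 6 + 7 + 3 = 17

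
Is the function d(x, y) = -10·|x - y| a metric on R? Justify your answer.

No. With c = -10 < 0, d fails non-negativity: d(2, 11) = -10·|2 - 11| = -10·9 = -90 < 0.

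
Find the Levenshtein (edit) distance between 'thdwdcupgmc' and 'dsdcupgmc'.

Let D[i][j] be the edit distance between the first i characters of 'thdwdcupgmc' and the first j characters of 'dsdcupgmc', with D[i][0] = i, D[0][j] = j, and D[i][j] = D[i-1][j-1] if the characters match, else 1 + min(D[i-1][j], D[i][j-1], D[i-1][j-1]). Filling the table (rows: prefixes of 'thdwdcupgmc', columns: prefixes of 'dsdcupgmc'):
     ε  d  s  d  c  u  p  g  m  c
  ε  0  1  2  3  4  5  6  7  8  9
  t  1  1  2  3  4  5  6  7  8  9
  h  2  2  2  3  4  5  6  7  8  9
  d  3  2  3  2  3  4  5  6  7  8
  w  4  3  3  3  3  4  5  6  7  8
  d  5  4  4  3  4  4  5  6  7  8
  c  6  5  5  4  3  4  5  6  7  7
  u  7  6  6  5  4  3  4  5  6  7
  p  8  7  7  6  5  4  3  4  5  6
  g  9  8  8  7  6  5  4  3  4  5
  m 10  9  9  8  7  6  5  4  3  4
  c 11 10 10  9  8  7  6  5  4  3
The bottom-right entry gives D[11][9] = 3, so no sequence of fewer than 3 edits works. Backtracking through the table gives one optimal edit sequence (3 edits):
  thdwdcupgmc → hdwdcupgmc (del t @1)
  hdwdcupgmc → dwdcupgmc (del h @1)
  dwdcupgmc → dsdcupgmc (sub w→s @2)
Edit distance = 3.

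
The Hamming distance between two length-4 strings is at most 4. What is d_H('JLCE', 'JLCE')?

Differing positions: none. Hamming distance = 0. The maximum possible Hamming distance for length-4 strings is 4, so d_H/4 = 0/4 = 0.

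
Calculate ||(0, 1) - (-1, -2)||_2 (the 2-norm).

(Σ|x_i - y_i|^2)^(1/2) = (|0 - (-1)|^2 + |1 - (-2)|^2)^(1/2)
= (1^2 + 3^2)^(1/2) = (1 + 9)^(1/2) = (10)^(1/2) ≈ 3.1623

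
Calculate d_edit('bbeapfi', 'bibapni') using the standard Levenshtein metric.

Let D[i][j] be the edit distance between the first i characters of 'bbeapfi' and the first j characters of 'bibapni', with D[i][0] = i, D[0][j] = j, and D[i][j] = D[i-1][j-1] if the characters match, else 1 + min(D[i-1][j], D[i][j-1], D[i-1][j-1]). Filling the table (rows: prefixes of 'bbeapfi', columns: prefixes of 'bibapni'):
     ε  b  i  b  a  p  n  i
  ε  0  1  2  3  4  5  6  7
  b  1  0  1  2  3  4  5  6
  b  2  1  1  1  2  3  4  5
  e  3  2  2  2  2  3  4  5
  a  4  3  3  3  2  3  4  5
  p  5  4  4  4  3  2  3  4
  f  6  5  5  5  4  3  3  4
  i  7  6  5  6  5  4  4  3
The bottom-right entry gives D[7][7] = 3, so no sequence of fewer than 3 edits works. Backtracking through the table gives one optimal edit sequence (3 edits):
  bbeapfi → bieapfi (sub b→i @2)
  bieapfi → bibapfi (sub e→b @3)
  bibapfi → bibapni (sub f→n @6)
Edit distance = 3.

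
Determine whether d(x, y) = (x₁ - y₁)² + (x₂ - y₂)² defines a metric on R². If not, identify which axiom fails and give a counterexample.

No. The squared Euclidean distance fails the triangle inequality. Counterexample: x = (0, 0), y = (4, 2), z = (8, 4). d(x,z) = 8² + 4² = 80, but d(x,y) + d(y,z) = (4² + 2²) + (4² + 2²) = 20 + 20 = 40. Since 80 > 40, the triangle inequality is violated. (Note: √d, the ordinary Euclidean distance, IS a metric.)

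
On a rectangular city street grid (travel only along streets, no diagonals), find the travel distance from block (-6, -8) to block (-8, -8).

Σ|x_i - y_i| = |-6 - (-8)| + |-8 - (-8)| = 2 + 0 = 2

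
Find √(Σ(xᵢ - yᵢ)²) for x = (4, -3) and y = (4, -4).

√(Σ(x_i - y_i)²) = √((4 - 4)² + (-3 - (-4))²)
= √(0² + 1²) = √(0 + 1) = √1 = 1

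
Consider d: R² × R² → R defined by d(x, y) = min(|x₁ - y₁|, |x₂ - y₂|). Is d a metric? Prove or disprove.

No. d fails identity of indiscernibles: take x = (-5, 0) and y = (-5, 4). Then d(x,y) = min(|-5 - (-5)|, |0 - 4|) = min(0, 4) = 0, yet x ≠ y.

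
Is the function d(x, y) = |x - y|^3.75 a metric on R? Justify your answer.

No. d(x,y) = |x-y|^3.75 fails the triangle inequality since p = 3.75 > 1. Counterexample: x = 2, y = 9, z = 13. d(x,z) = |2 - 13|^3.75 = 11^3.75 ≈ 8039.3802, but d(x,y) + d(y,z) = 7^3.75 + 4^3.75 ≈ 1476.1064 + 181.0193 = 1657.1257. Since 8039.3802 > 1657.1257, the triangle inequality is violated.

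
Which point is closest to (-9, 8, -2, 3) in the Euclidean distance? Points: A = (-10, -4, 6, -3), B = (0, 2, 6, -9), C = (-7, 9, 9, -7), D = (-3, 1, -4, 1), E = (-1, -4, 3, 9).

Distances: d(A) ≈ 15.6525, d(B) ≈ 18.0278, d(C) ≈ 15.0333, d(D) ≈ 9.6437, d(E) ≈ 16.4012. Nearest: D = (-3, 1, -4, 1) with distance 9.6437.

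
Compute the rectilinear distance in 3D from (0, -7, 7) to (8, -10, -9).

Σ|x_i - y_i| = |0 - 8| + |-7 - (-10)| + |7 - (-9)| = 8 + 3 + 16 = 27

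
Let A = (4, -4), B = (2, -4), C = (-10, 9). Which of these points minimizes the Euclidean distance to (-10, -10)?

Distances: d(A) ≈ 15.2315, d(B) ≈ 13.4164, d(C) = 19. Nearest: B = (2, -4) with distance 13.4164.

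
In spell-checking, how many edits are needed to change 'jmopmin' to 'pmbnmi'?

Let D[i][j] be the edit distance between the first i characters of 'jmopmin' and the first j characters of 'pmbnmi', with D[i][0] = i, D[0][j] = j, and D[i][j] = D[i-1][j-1] if the characters match, else 1 + min(D[i-1][j], D[i][j-1], D[i-1][j-1]). Filling the table (rows: prefixes of 'jmopmin', columns: prefixes of 'pmbnmi'):
     ε  p  m  b  n  m  i
  ε  0  1  2  3  4  5  6
  j  1  1  2  3  4  5  6
  m  2  2  1  2  3  4  5
  o  3  3  2  2  3  4  5
  p  4  3  3  3  3  4  5
  m  5  4  3  4  4  3  4
  i  6  5  4  4  5  4  3
  n  7  6  5  5  4  5  4
The bottom-right entry gives D[7][6] = 4, so no sequence of fewer than 4 edits works. Backtracking through the table gives one optimal edit sequence (4 edits):
  jmopmin → pmopmin (sub j→p @1)
  pmopmin → pmbpmin (sub o→b @3)
  pmbpmin → pmbnmin (sub p→n @4)
  pmbnmin → pmbnmi (del n @7)
Edit distance = 4.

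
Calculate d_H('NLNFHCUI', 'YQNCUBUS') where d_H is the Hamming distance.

Differing positions: 1, 2, 4, 5, 6, 8. Hamming distance = 6.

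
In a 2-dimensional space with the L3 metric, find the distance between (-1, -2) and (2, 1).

(Σ|x_i - y_i|^3)^(1/3) = (|-1 - 2|^3 + |-2 - 1|^3)^(1/3)
= (3^3 + 3^3)^(1/3) = (27 + 27)^(1/3) = (54)^(1/3) ≈ 3.7798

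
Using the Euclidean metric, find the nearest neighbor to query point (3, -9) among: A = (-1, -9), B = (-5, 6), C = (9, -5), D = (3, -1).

Distances: d(A) = 4, d(B) = 17, d(C) ≈ 7.2111, d(D) = 8. Nearest: A = (-1, -9) with distance 4.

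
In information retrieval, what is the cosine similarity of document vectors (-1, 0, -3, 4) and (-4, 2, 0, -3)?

With u = (-1, 0, -3, 4), v = (-4, 2, 0, -3):
u·v = (-1)·(-4) + 0·2 + (-3)·0 + 4·(-3) = 4 + 0 + 0 + (-12) = -8.
|u| = √((-1)² + 0² + (-3)² + 4²) = √26, |v| = √((-4)² + 2² + 0² + (-3)²) = √29, so |u||v| = √(26·29) = √754.
cos θ = (u·v)/(|u||v|) = -8/√754 ≈ -0.2913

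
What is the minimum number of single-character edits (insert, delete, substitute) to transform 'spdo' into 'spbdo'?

Let D[i][j] be the edit distance between the first i characters of 'spdo' and the first j characters of 'spbdo', with D[i][0] = i, D[0][j] = j, and D[i][j] = D[i-1][j-1] if the characters match, else 1 + min(D[i-1][j], D[i][j-1], D[i-1][j-1]). Filling the table (rows: prefixes of 'spdo', columns: prefixes of 'spbdo'):
     ε  s  p  b  d  o
  ε  0  1  2  3  4  5
  s  1  0  1  2  3  4
  p  2  1  0  1  2  3
  d  3  2  1  1  1  2
  o  4  3  2  2  2  1
The bottom-right entry gives D[4][5] = 1, so no sequence of fewer than 1 edit works. Backtracking through the table gives one optimal edit sequence (1 edit):
  spdo → spbdo (ins b @3)
Edit distance = 1.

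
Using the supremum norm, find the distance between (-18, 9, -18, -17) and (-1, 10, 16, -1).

max(|x_i - y_i|) = max(|-18 - (-1)|, |9 - 10|, |-18 - 16|, |-17 - (-1)|) = max(17, 1, 34, 16) = 34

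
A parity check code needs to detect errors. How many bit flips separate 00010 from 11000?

Differing positions: 1, 2, 4. Hamming distance = 3.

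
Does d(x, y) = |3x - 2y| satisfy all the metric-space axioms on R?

No. d fails symmetry: d(3, 1) = |3·3 - 2·1| = |7| = 7, but d(1, 3) = |3·1 - 2·3| = |-3| = 3. Since 7 ≠ 3, d(x,y) ≠ d(y,x) in general.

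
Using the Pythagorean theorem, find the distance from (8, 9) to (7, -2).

√(Σ(x_i - y_i)²) = √((8 - 7)² + (9 - (-2))²)
= √(1² + 11²) = √(1 + 121) = √122 ≈ 11.0454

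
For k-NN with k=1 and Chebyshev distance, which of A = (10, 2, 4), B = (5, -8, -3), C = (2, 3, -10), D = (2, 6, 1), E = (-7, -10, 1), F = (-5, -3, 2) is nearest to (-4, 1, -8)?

Distances: d(A) = 14, d(B) = 9, d(C) = 6, d(D) = 9, d(E) = 11, d(F) = 10. Nearest: C = (2, 3, -10) with distance 6.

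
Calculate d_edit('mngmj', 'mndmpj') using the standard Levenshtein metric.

Let D[i][j] be the edit distance between the first i characters of 'mngmj' and the first j characters of 'mndmpj', with D[i][0] = i, D[0][j] = j, and D[i][j] = D[i-1][j-1] if the characters match, else 1 + min(D[i-1][j], D[i][j-1], D[i-1][j-1]). Filling the table (rows: prefixes of 'mngmj', columns: prefixes of 'mndmpj'):
     ε  m  n  d  m  p  j
  ε  0  1  2  3  4  5  6
  m  1  0  1  2  3  4  5
  n  2  1  0  1  2  3  4
  g  3  2  1  1  2  3  4
  m  4  3  2  2  1  2  3
  j  5  4  3  3  2  2  2
The bottom-right entry gives D[5][6] = 2, so no sequence of fewer than 2 edits works. Backtracking through the table gives one optimal edit sequence (2 edits):
  mngmj → mndmj (sub g→d @3)
  mndmj → mndmpj (ins p @5)
Edit distance = 2.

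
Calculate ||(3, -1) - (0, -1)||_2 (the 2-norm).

(Σ|x_i - y_i|^2)^(1/2) = (|3 - 0|^2 + |-1 - (-1)|^2)^(1/2)
= (3^2 + 0^2)^(1/2) = (9 + 0)^(1/2) = (9)^(1/2) = 3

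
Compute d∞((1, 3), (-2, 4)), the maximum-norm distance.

max(|x_i - y_i|) = max(|1 - (-2)|, |3 - 4|) = max(3, 1) = 3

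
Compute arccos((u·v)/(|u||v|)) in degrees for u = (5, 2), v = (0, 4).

With u = (5, 2), v = (0, 4):
u·v = 5·0 + 2·4 = 0 + 8 = 8.
|u| = √(5² + 2²) = √29, |v| = √(0² + 4²) = √16, so |u||v| = √(29·16) = √464.
cos θ = (u·v)/(|u||v|) = 8/√464 ≈ 0.371391
θ = arccos(0.371391) ≈ 68.2°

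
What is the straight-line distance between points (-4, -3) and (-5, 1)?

√(Σ(x_i - y_i)²) = √((-4 - (-5))² + (-3 - 1)²)
= √(1² + (-4)²) = √(1 + 16) = √17 ≈ 4.1231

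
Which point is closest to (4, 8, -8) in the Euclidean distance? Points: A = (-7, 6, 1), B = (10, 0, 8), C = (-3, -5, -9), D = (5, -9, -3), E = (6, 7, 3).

Distances: d(A) ≈ 14.3527, d(B) ≈ 18.868, d(C) ≈ 14.7986, d(D) ≈ 17.7482, d(E) ≈ 11.225. Nearest: E = (6, 7, 3) with distance 11.225.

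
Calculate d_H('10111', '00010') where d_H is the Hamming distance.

Differing positions: 1, 3, 5. Hamming distance = 3.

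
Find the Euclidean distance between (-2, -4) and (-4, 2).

√(Σ(x_i - y_i)²) = √((-2 - (-4))² + (-4 - 2)²)
= √(2² + (-6)²) = √(4 + 36) = √40 ≈ 6.3246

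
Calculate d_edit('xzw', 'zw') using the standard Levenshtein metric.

Let D[i][j] be the edit distance between the first i characters of 'xzw' and the first j characters of 'zw', with D[i][0] = i, D[0][j] = j, and D[i][j] = D[i-1][j-1] if the characters match, else 1 + min(D[i-1][j], D[i][j-1], D[i-1][j-1]). Filling the table (rows: prefixes of 'xzw', columns: prefixes of 'zw'):
     ε  z  w
  ε  0  1  2
  x  1  1  2
  z  2  1  2
  w  3  2  1
The bottom-right entry gives D[3][2] = 1, so no sequence of fewer than 1 edit works. Backtracking through the table gives one optimal edit sequence (1 edit):
  xzw → zw (del x @1)
Edit distance = 1.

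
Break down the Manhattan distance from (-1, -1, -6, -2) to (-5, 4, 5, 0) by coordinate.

Σ|x_i - y_i| = |-1 - (-5)| + |-1 - 4| + |-6 - 5| + |-2 - 0| = 4 + 5 + 11 + 2 = 22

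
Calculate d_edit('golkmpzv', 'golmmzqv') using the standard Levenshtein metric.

Let D[i][j] be the edit distance between the first i characters of 'golkmpzv' and the first j characters of 'golmmzqv', with D[i][0] = i, D[0][j] = j, and D[i][j] = D[i-1][j-1] if the characters match, else 1 + min(D[i-1][j], D[i][j-1], D[i-1][j-1]). Filling the table (rows: prefixes of 'golkmpzv', columns: prefixes of 'golmmzqv'):
     ε  g  o  l  m  m  z  q  v
  ε  0  1  2  3  4  5  6  7  8
  g  1  0  1  2  3  4  5  6  7
  o  2  1  0  1  2  3  4  5  6
  l  3  2  1  0  1  2  3  4  5
  k  4  3  2  1  1  2  3  4  5
  m  5  4  3  2  1  1  2  3  4
  p  6  5  4  3  2  2  2  3  4
  z  7  6  5  4  3  3  2  3  4
  v  8  7  6  5  4  4  3  3  3
The bottom-right entry gives D[8][8] = 3, so no sequence of fewer than 3 edits works. Backtracking through the table gives one optimal edit sequence (3 edits):
  golkmpzv → golmmpzv (sub k→m @4)
  golmmpzv → golmmzzv (sub p→z @6)
  golmmzzv → golmmzqv (sub z→q @7)
Edit distance = 3.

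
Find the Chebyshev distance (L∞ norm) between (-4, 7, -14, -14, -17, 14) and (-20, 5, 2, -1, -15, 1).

max(|x_i - y_i|) = max(|-4 - (-20)|, |7 - 5|, |-14 - 2|, |-14 - (-1)|, |-17 - (-15)|, |14 - 1|) = max(16, 2, 16, 13, 2, 13) = 16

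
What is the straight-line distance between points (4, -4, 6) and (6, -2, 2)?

√(Σ(x_i - y_i)²) = √((4 - 6)² + (-4 - (-2))² + (6 - 2)²)
= √((-2)² + (-2)² + 4²) = √(4 + 4 + 16) = √24 ≈ 4.899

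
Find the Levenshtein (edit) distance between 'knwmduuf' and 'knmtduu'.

Let D[i][j] be the edit distance between the first i characters of 'knwmduuf' and the first j characters of 'knmtduu', with D[i][0] = i, D[0][j] = j, and D[i][j] = D[i-1][j-1] if the characters match, else 1 + min(D[i-1][j], D[i][j-1], D[i-1][j-1]). Filling the table (rows: prefixes of 'knwmduuf', columns: prefixes of 'knmtduu'):
     ε  k  n  m  t  d  u  u
  ε  0  1  2  3  4  5  6  7
  k  1  0  1  2  3  4  5  6
  n  2  1  0  1  2  3  4  5
  w  3  2  1  1  2  3  4  5
  m  4  3  2  1  2  3  4  5
  d  5  4  3  2  2  2  3  4
  u  6  5  4  3  3  3  2  3
  u  7  6  5  4  4  4  3  2
  f  8  7  6  5  5  5  4  3
The bottom-right entry gives D[8][7] = 3, so no sequence of fewer than 3 edits works. Backtracking through the table gives one optimal edit sequence (3 edits):
  knwmduuf → knmmduuf (sub w→m @3)
  knmmduuf → knmtduuf (sub m→t @4)
  knmtduuf → knmtduu (del f @8)
Edit distance = 3.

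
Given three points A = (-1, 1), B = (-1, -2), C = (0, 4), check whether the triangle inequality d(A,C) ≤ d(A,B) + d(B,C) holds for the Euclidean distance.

d(A,B) = √(0² + 3²) = √9 = 3, d(B,C) = √(1² + 6²) = √37 ≈ 6.0828, d(A,C) = √(1² + 3²) = √10 ≈ 3.1623.
d(A,C) ≈ 3.1623 ≤ 3 + 6.0828 = 9.0828. Triangle inequality is satisfied.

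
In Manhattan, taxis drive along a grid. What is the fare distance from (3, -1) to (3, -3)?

Σ|x_i - y_i| = |3 - 3| + |-1 - (-3)| = 0 + 2 = 2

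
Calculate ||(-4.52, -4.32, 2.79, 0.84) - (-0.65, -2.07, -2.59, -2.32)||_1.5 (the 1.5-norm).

(Σ|x_i - y_i|^1.5)^(1/1.5) = (|-4.52 - (-0.65)|^1.5 + |-4.32 - (-2.07)|^1.5 + |2.79 - (-2.59)|^1.5 + |0.84 - (-2.32)|^1.5)^(1/1.5)
= (3.87^1.5 + 2.25^1.5 + 5.38^1.5 + 3.16^1.5)^(1/1.5) ≈ (7.6132 + 3.375 + 12.4788 + 5.6173)^(1/1.5) = (29.0843)^(1/1.5) ≈ 9.4574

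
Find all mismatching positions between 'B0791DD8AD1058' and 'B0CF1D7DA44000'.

Differing positions: 3, 4, 7, 8, 10, 11, 13, 14. Hamming distance = 8.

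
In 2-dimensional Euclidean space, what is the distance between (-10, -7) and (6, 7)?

√(Σ(x_i - y_i)²) = √((-10 - 6)² + (-7 - 7)²)
= √((-16)² + (-14)²) = √(256 + 196) = √452 ≈ 21.2603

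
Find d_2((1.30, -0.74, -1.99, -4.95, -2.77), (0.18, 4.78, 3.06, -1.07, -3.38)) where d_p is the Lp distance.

(Σ|x_i - y_i|^2)^(1/2) = (|1.3 - 0.18|^2 + |-0.74 - 4.78|^2 + |-1.99 - 3.06|^2 + |-4.95 - (-1.07)|^2 + |-2.77 - (-3.38)|^2)^(1/2)
= (1.12^2 + 5.52^2 + 5.05^2 + 3.88^2 + 0.61^2)^(1/2) = (1.2544 + 30.4704 + 25.5025 + 15.0544 + 0.3721)^(1/2) = (72.6538)^(1/2) ≈ 8.5237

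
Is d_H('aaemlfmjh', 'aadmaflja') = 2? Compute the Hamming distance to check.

Differing positions: 3, 5, 7, 9. Hamming distance = 4, so the claim that d_H = 2 is false.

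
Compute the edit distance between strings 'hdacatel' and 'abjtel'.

Let D[i][j] be the edit distance between the first i characters of 'hdacatel' and the first j characters of 'abjtel', with D[i][0] = i, D[0][j] = j, and D[i][j] = D[i-1][j-1] if the characters match, else 1 + min(D[i-1][j], D[i][j-1], D[i-1][j-1]). Filling the table (rows: prefixes of 'hdacatel', columns: prefixes of 'abjtel'):
     ε  a  b  j  t  e  l
  ε  0  1  2  3  4  5  6
  h  1  1  2  3  4  5  6
  d  2  2  2  3  4  5  6
  a  3  2  3  3  4  5  6
  c  4  3  3  4  4  5  6
  a  5  4  4  4  5  5  6
  t  6  5  5  5  4  5  6
  e  7  6  6  6  5  4  5
  l  8  7  7  7  6  5  4
The bottom-right entry gives D[8][6] = 4, so no sequence of fewer than 4 edits works. Backtracking through the table gives one optimal edit sequence (4 edits):
  hdacatel → dacatel (del h @1)
  dacatel → acatel (del d @1)
  acatel → abatel (sub c→b @2)
  abatel → abjtel (sub a→j @3)
Edit distance = 4.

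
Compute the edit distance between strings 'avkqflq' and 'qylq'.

Let D[i][j] be the edit distance between the first i characters of 'avkqflq' and the first j characters of 'qylq', with D[i][0] = i, D[0][j] = j, and D[i][j] = D[i-1][j-1] if the characters match, else 1 + min(D[i-1][j], D[i][j-1], D[i-1][j-1]). Filling the table (rows: prefixes of 'avkqflq', columns: prefixes of 'qylq'):
     ε  q  y  l  q
  ε  0  1  2  3  4
  a  1  1  2  3  4
  v  2  2  2  3  4
  k  3  3  3  3  4
  q  4  3  4  4  3
  f  5  4  4  5  4
  l  6  5  5  4  5
  q  7  6  6  5  4
The bottom-right entry gives D[7][4] = 4, so no sequence of fewer than 4 edits works. Backtracking through the table gives one optimal edit sequence (4 edits):
  avkqflq → vkqflq (del a @1)
  vkqflq → kqflq (del v @1)
  kqflq → qflq (del k @1)
  qflq → qylq (sub f→y @2)
Edit distance = 4.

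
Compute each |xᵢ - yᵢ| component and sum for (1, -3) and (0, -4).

Σ|x_i - y_i| = |1 - 0| + |-3 - (-4)| = 1 + 1 = 2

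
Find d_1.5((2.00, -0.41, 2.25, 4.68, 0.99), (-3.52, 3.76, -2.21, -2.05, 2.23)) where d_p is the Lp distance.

(Σ|x_i - y_i|^1.5)^(1/1.5) = (|2 - (-3.52)|^1.5 + |-0.41 - 3.76|^1.5 + |2.25 - (-2.21)|^1.5 + |4.68 - (-2.05)|^1.5 + |0.99 - 2.23|^1.5)^(1/1.5)
= (5.52^1.5 + 4.17^1.5 + 4.46^1.5 + 6.73^1.5 + 1.24^1.5)^(1/1.5) ≈ (12.9691 + 8.5154 + 9.4189 + 17.4591 + 1.3808)^(1/1.5) = (49.7433)^(1/1.5) ≈ 13.5256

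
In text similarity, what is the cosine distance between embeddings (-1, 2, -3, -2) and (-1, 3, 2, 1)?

With u = (-1, 2, -3, -2), v = (-1, 3, 2, 1):
u·v = (-1)·(-1) + 2·3 + (-3)·2 + (-2)·1 = 1 + 6 + (-6) + (-2) = -1.
|u| = √((-1)² + 2² + (-3)² + (-2)²) = √18, |v| = √((-1)² + 3² + 2² + 1²) = √15, so |u||v| = √(18·15) = √270.
cos θ = (u·v)/(|u||v|) = -1/√270 ≈ -0.0609
Cosine distance = 1 - cos θ ≈ 1 - (-0.0609) = 1.0609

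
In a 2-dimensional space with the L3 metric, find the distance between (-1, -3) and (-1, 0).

(Σ|x_i - y_i|^3)^(1/3) = (|-1 - (-1)|^3 + |-3 - 0|^3)^(1/3)
= (0^3 + 3^3)^(1/3) = (0 + 27)^(1/3) = (27)^(1/3) = 3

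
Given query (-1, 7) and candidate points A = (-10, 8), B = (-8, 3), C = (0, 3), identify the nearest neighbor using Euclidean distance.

Distances: d(A) ≈ 9.0554, d(B) ≈ 8.0623, d(C) ≈ 4.1231. Nearest: C = (0, 3) with distance 4.1231.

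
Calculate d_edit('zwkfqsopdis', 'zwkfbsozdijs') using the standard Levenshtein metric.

Let D[i][j] be the edit distance between the first i characters of 'zwkfqsopdis' and the first j characters of 'zwkfbsozdijs', with D[i][0] = i, D[0][j] = j, and D[i][j] = D[i-1][j-1] if the characters match, else 1 + min(D[i-1][j], D[i][j-1], D[i-1][j-1]). Filling the table (rows: prefixes of 'zwkfqsopdis', columns: prefixes of 'zwkfbsozdijs'):
     ε  z  w  k  f  b  s  o  z  d  i  j  s
  ε  0  1  2  3  4  5  6  7  8  9 10 11 12
  z  1  0  1  2  3  4  5  6  7  8  9 10 11
  w  2  1  0  1  2  3  4  5  6  7  8  9 10
  k  3  2  1  0  1  2  3  4  5  6  7  8  9
  f  4  3  2  1  0  1  2  3  4  5  6  7  8
  q  5  4  3  2  1  1  2  3  4  5  6  7  8
  s  6  5  4  3  2  2  1  2  3  4  5  6  7
  o  7  6  5  4  3  3  2  1  2  3  4  5  6
  p  8  7  6  5  4  4  3  2  2  3  4  5  6
  d  9  8  7  6  5  5  4  3  3  2  3  4  5
  i 10  9  8  7  6  6  5  4  4  3  2  3  4
  s 11 10  9  8  7  7  6  5  5  4  3  3  3
The bottom-right entry gives D[11][12] = 3, so no sequence of fewer than 3 edits works. Backtracking through the table gives one optimal edit sequence (3 edits):
  zwkfqsopdis → zwkfbsopdis (sub q→b @5)
  zwkfbsopdis → zwkfbsozdis (sub p→z @8)
  zwkfbsozdis → zwkfbsozdijs (ins j @11)
Edit distance = 3.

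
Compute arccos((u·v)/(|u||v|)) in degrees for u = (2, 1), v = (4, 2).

With u = (2, 1), v = (4, 2):
u·v = 2·4 + 1·2 = 8 + 2 = 10.
|u| = √(2² + 1²) = √5, |v| = √(4² + 2²) = √20, so |u||v| = √(5·20) = √100 = 10.
cos θ = (u·v)/(|u||v|) = 10/10 = 1 (the vectors are parallel, pointing the same way)
θ = arccos(1) = 0°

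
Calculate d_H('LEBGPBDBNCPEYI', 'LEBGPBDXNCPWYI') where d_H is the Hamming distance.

Differing positions: 8, 12. Hamming distance = 2.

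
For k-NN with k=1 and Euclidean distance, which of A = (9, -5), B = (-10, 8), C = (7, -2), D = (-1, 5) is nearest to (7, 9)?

Distances: d(A) ≈ 14.1421, d(B) ≈ 17.0294, d(C) = 11, d(D) ≈ 8.9443. Nearest: D = (-1, 5) with distance 8.9443.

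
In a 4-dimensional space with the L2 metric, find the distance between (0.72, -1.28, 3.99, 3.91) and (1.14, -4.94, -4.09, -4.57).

(Σ|x_i - y_i|^2)^(1/2) = (|0.72 - 1.14|^2 + |-1.28 - (-4.94)|^2 + |3.99 - (-4.09)|^2 + |3.91 - (-4.57)|^2)^(1/2)
= (0.42^2 + 3.66^2 + 8.08^2 + 8.48^2)^(1/2) = (0.1764 + 13.3956 + 65.2864 + 71.9104)^(1/2) = (150.7688)^(1/2) ≈ 12.2788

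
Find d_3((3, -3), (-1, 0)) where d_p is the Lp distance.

(Σ|x_i - y_i|^3)^(1/3) = (|3 - (-1)|^3 + |-3 - 0|^3)^(1/3)
= (4^3 + 3^3)^(1/3) = (64 + 27)^(1/3) = (91)^(1/3) ≈ 4.4979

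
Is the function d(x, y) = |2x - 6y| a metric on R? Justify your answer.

No. d fails symmetry: d(5, 4) = |2·5 - 6·4| = |-14| = 14, but d(4, 5) = |2·4 - 6·5| = |-22| = 22. Since 14 ≠ 22, d(x,y) ≠ d(y,x) in general.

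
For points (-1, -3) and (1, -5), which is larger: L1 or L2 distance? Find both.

L1 = |-1 - 1| + |-3 - (-5)| = 2 + 2 = 4
L2 = √(2² + 2²) = √8 ≈ 2.8284
L1 ≥ L2 always (equality iff movement is along one axis); L1 > L2 here.
Ratio L1/L2 = 4/√8 ≈ 1.4142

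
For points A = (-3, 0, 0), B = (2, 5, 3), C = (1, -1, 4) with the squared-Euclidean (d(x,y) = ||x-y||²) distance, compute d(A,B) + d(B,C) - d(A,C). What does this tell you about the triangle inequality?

d(A,B) = 5² + 5² + 3² = 59, d(B,C) = 1² + 6² + 1² = 38, d(A,C) = 4² + 1² + 4² = 33.
d(A,B) + d(B,C) - d(A,C) = 59 + 38 - 33 = 97 - 33 = 64. This is ≥ 0, so the triangle inequality holds for these points.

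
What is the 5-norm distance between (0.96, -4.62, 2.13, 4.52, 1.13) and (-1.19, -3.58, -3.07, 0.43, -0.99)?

(Σ|x_i - y_i|^5)^(1/5) = (|0.96 - (-1.19)|^5 + |-4.62 - (-3.58)|^5 + |2.13 - (-3.07)|^5 + |4.52 - 0.43|^5 + |1.13 - (-0.99)|^5)^(1/5)
= (2.15^5 + 1.04^5 + 5.2^5 + 4.09^5 + 2.12^5)^(1/5) ≈ (45.9401 + 1.2167 + 3802.0403 + 1144.502 + 42.8232)^(1/5) = (5036.5223)^(1/5) ≈ 5.5008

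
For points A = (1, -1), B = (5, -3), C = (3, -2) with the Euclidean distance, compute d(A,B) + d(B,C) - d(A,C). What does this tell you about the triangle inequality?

d(A,B) = √(4² + 2²) = √20 ≈ 4.4721, d(B,C) = √(2² + 1²) = √5 ≈ 2.2361, d(A,C) = √(2² + 1²) = √5 ≈ 2.2361.
d(A,B) + d(B,C) - d(A,C) = 4.4721 + 2.2361 - 2.2361 = 6.7082 - 2.2361 = 4.4721 (to 4 decimal places). This is ≥ 0, so the triangle inequality holds for these points.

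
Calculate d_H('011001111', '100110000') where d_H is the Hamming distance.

Differing positions: 1, 2, 3, 4, 5, 6, 7, 8, 9. Hamming distance = 9.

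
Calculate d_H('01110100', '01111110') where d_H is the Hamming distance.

Differing positions: 5, 7. Hamming distance = 2.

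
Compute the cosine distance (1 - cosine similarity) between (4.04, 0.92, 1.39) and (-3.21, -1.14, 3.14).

With u = (4.04, 0.92, 1.39), v = (-3.21, -1.14, 3.14):
u·v = 4.04·(-3.21) + 0.92·(-1.14) + 1.39·3.14 = (-12.9684) + (-1.0488) + 4.3646 = -9.6526.
|u| = √(4.04² + 0.92² + 1.39²) = √(16.3216 + 0.8464 + 1.9321) = √19.1001, |v| = √((-3.21)² + (-1.14)² + 3.14²) = √(10.3041 + 1.2996 + 9.8596) = √21.4633.
cos θ = (u·v)/(|u||v|) = -9.6526/(√19.1001·√21.4633) ≈ -0.4767
Cosine distance = 1 - cos θ ≈ 1 - (-0.4767) = 1.4767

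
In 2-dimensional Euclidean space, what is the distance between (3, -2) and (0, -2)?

√(Σ(x_i - y_i)²) = √((3 - 0)² + (-2 - (-2))²)
= √(3² + 0²) = √(9 + 0) = √9 = 3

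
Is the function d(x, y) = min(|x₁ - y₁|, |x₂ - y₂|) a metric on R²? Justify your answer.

No. d fails identity of indiscernibles: take x = (-5, 0) and y = (-5, 9). Then d(x,y) = min(|-5 - (-5)|, |0 - 9|) = min(0, 9) = 0, yet x ≠ y.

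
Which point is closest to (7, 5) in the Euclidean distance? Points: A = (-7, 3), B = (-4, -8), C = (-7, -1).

Distances: d(A) ≈ 14.1421, d(B) ≈ 17.0294, d(C) ≈ 15.2315. Nearest: A = (-7, 3) with distance 14.1421.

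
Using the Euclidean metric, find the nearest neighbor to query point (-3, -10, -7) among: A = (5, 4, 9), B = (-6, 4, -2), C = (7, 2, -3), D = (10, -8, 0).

Distances: d(A) ≈ 22.7156, d(B) ≈ 15.1658, d(C) ≈ 16.1245, d(D) ≈ 14.8997. Nearest: D = (10, -8, 0) with distance 14.8997.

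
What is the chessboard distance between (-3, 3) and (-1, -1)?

max(|x_i - y_i|) = max(|-3 - (-1)|, |3 - (-1)|) = max(2, 4) = 4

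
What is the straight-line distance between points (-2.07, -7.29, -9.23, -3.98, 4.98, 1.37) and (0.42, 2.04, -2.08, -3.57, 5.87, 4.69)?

√(Σ(x_i - y_i)²) = √((-2.07 - 0.42)² + (-7.29 - 2.04)² + (-9.23 - (-2.08))² + (-3.98 - (-3.57))² + (4.98 - 5.87)² + (1.37 - 4.69)²)
= √((-2.49)² + (-9.33)² + (-7.15)² + (-0.41)² + (-0.89)² + (-3.32)²) = √(6.2001 + 87.0489 + 51.1225 + 0.1681 + 0.7921 + 11.0224) = √156.3541 ≈ 12.5042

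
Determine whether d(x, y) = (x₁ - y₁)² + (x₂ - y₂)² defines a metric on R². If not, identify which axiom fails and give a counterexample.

No. The squared Euclidean distance fails the triangle inequality. Counterexample: x = (0, 0), y = (3, 4), z = (6, 8). d(x,z) = 6² + 8² = 100, but d(x,y) + d(y,z) = (3² + 4²) + (3² + 4²) = 25 + 25 = 50. Since 100 > 50, the triangle inequality is violated. (Note: √d, the ordinary Euclidean distance, IS a metric.)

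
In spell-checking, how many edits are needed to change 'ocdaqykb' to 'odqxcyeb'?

Let D[i][j] be the edit distance between the first i characters of 'ocdaqykb' and the first j characters of 'odqxcyeb', with D[i][0] = i, D[0][j] = j, and D[i][j] = D[i-1][j-1] if the characters match, else 1 + min(D[i-1][j], D[i][j-1], D[i-1][j-1]). Filling the table (rows: prefixes of 'ocdaqykb', columns: prefixes of 'odqxcyeb'):
     ε  o  d  q  x  c  y  e  b
  ε  0  1  2  3  4  5  6  7  8
  o  1  0  1  2  3  4  5  6  7
  c  2  1  1  2  3  3  4  5  6
  d  3  2  1  2  3  4  4  5  6
  a  4  3  2  2  3  4  5  5  6
  q  5  4  3  2  3  4  5  6  6
  y  6  5  4  3  3  4  4  5  6
  k  7  6  5  4  4  4  5  5  6
  b  8  7  6  5  5  5  5  6  5
The bottom-right entry gives D[8][8] = 5, so no sequence of fewer than 5 edits works. Backtracking through the table gives one optimal edit sequence (5 edits):
  ocdaqykb → oddaqykb (sub c→d @2)
  oddaqykb → odqaqykb (sub d→q @3)
  odqaqykb → odqxqykb (sub a→x @4)
  odqxqykb → odqxcykb (sub q→c @5)
  odqxcykb → odqxcyeb (sub k→e @7)
Edit distance = 5.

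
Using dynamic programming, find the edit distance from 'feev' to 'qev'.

Let D[i][j] be the edit distance between the first i characters of 'feev' and the first j characters of 'qev', with D[i][0] = i, D[0][j] = j, and D[i][j] = D[i-1][j-1] if the characters match, else 1 + min(D[i-1][j], D[i][j-1], D[i-1][j-1]). Filling the table (rows: prefixes of 'feev', columns: prefixes of 'qev'):
     ε  q  e  v
  ε  0  1  2  3
  f  1  1  2  3
  e  2  2  1  2
  e  3  3  2  2
  v  4  4  3  2
The bottom-right entry gives D[4][3] = 2, so no sequence of fewer than 2 edits works. Backtracking through the table gives one optimal edit sequence (2 edits):
  feev → eev (del f @1)
  eev → qev (sub e→q @1)
Edit distance = 2.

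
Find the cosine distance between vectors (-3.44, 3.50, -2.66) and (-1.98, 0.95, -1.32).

With u = (-3.44, 3.50, -2.66), v = (-1.98, 0.95, -1.32):
u·v = (-3.44)·(-1.98) + 3.5·0.95 + (-2.66)·(-1.32) = 6.8112 + 3.325 + 3.5112 = 13.6474.
|u| = √((-3.44)² + 3.5² + (-2.66)²) = √(11.8336 + 12.25 + 7.0756) = √31.1592, |v| = √((-1.98)² + 0.95² + (-1.32)²) = √(3.9204 + 0.9025 + 1.7424) = √6.5653.
cos θ = (u·v)/(|u||v|) = 13.6474/(√31.1592·√6.5653) ≈ 0.9542
Cosine distance = 1 - cos θ ≈ 1 - 0.9542 = 0.0458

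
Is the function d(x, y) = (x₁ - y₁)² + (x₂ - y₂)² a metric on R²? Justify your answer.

No. The squared Euclidean distance fails the triangle inequality. Counterexample: x = (0, 0), y = (2, 3), z = (4, 6). d(x,z) = 4² + 6² = 52, but d(x,y) + d(y,z) = (2² + 3²) + (2² + 3²) = 13 + 13 = 26. Since 52 > 26, the triangle inequality is violated. (Note: √d, the ordinary Euclidean distance, IS a metric.)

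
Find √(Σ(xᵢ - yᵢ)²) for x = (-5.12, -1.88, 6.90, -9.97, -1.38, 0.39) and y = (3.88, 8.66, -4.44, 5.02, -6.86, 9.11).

√(Σ(x_i - y_i)²) = √((-5.12 - 3.88)² + (-1.88 - 8.66)² + (6.9 - (-4.44))² + (-9.97 - 5.02)² + (-1.38 - (-6.86))² + (0.39 - 9.11)²)
= √((-9)² + (-10.54)² + 11.34² + (-14.99)² + 5.48² + (-8.72)²) = √(81 + 111.0916 + 128.5956 + 224.7001 + 30.0304 + 76.0384) = √651.4561 ≈ 25.5236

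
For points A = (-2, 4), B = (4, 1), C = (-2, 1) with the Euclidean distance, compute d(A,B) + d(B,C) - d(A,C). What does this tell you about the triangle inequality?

d(A,B) = √(6² + 3²) = √45 ≈ 6.7082, d(B,C) = √(6² + 0²) = √36 = 6, d(A,C) = √(0² + 3²) = √9 = 3.
d(A,B) + d(B,C) - d(A,C) = 6.7082 + 6 - 3 = 12.7082 - 3 = 9.7082 (to 4 decimal places). This is ≥ 0, so the triangle inequality holds for these points.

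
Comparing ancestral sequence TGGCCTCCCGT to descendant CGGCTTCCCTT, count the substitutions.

Differing positions: 1, 5, 10. Hamming distance = 3.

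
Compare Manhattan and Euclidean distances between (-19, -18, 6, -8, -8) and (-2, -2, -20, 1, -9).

L1 = |-19 - (-2)| + |-18 - (-2)| + |6 - (-20)| + |-8 - 1| + |-8 - (-9)| = 17 + 16 + 26 + 9 + 1 = 69
L2 = √(17² + 16² + 26² + 9² + 1²) = √1303 ≈ 36.0971
L1 ≥ L2 always (equality iff movement is along one axis); L1 > L2 here.
Ratio L1/L2 = 69/√1303 ≈ 1.9115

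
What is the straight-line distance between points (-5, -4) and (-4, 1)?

√(Σ(x_i - y_i)²) = √((-5 - (-4))² + (-4 - 1)²)
= √((-1)² + (-5)²) = √(1 + 25) = √26 ≈ 5.099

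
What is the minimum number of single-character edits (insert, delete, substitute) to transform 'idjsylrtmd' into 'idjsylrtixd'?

Let D[i][j] be the edit distance between the first i characters of 'idjsylrtmd' and the first j characters of 'idjsylrtixd', with D[i][0] = i, D[0][j] = j, and D[i][j] = D[i-1][j-1] if the characters match, else 1 + min(D[i-1][j], D[i][j-1], D[i-1][j-1]). Filling the table (rows: prefixes of 'idjsylrtmd', columns: prefixes of 'idjsylrtixd'):
     ε  i  d  j  s  y  l  r  t  i  x  d
  ε  0  1  2  3  4  5  6  7  8  9 10 11
  i  1  0  1  2  3  4  5  6  7  8  9 10
  d  2  1  0  1  2  3  4  5  6  7  8  9
  j  3  2  1  0  1  2  3  4  5  6  7  8
  s  4  3  2  1  0  1  2  3  4  5  6  7
  y  5  4  3  2  1  0  1  2  3  4  5  6
  l  6  5  4  3  2  1  0  1  2  3  4  5
  r  7  6  5  4  3  2  1  0  1  2  3  4
  t  8  7  6  5  4  3  2  1  0  1  2  3
  m  9  8  7  6  5  4  3  2  1  1  2  3
  d 10  9  8  7  6  5  4  3  2  2  2  2
The bottom-right entry gives D[10][11] = 2, so no sequence of fewer than 2 edits works. Backtracking through the table gives one optimal edit sequence (2 edits):
  idjsylrtmd → idjsylrtimd (ins i @9)
  idjsylrtimd → idjsylrtixd (sub m→x @10)
Edit distance = 2.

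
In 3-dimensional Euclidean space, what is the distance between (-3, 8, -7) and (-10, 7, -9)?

√(Σ(x_i - y_i)²) = √((-3 - (-10))² + (8 - 7)² + (-7 - (-9))²)
= √(7² + 1² + 2²) = √(49 + 1 + 4) = √54 ≈ 7.3485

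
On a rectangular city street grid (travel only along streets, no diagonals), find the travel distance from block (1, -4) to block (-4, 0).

Σ|x_i - y_i| = |1 - (-4)| + |-4 - 0| = 5 + 4 = 9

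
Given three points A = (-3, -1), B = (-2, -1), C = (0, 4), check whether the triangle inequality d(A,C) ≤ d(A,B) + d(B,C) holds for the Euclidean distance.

d(A,B) = √(1² + 0²) = √1 = 1, d(B,C) = √(2² + 5²) = √29 ≈ 5.3852, d(A,C) = √(3² + 5²) = √34 ≈ 5.831.
d(A,C) ≈ 5.831 ≤ 1 + 5.3852 = 6.3852. Triangle inequality is satisfied.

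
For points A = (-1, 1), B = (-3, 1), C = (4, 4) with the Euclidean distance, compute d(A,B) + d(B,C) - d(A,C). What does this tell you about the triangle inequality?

d(A,B) = √(2² + 0²) = √4 = 2, d(B,C) = √(7² + 3²) = √58 ≈ 7.6158, d(A,C) = √(5² + 3²) = √34 ≈ 5.831.
d(A,B) + d(B,C) - d(A,C) = 2 + 7.6158 - 5.831 = 9.6158 - 5.831 = 3.7848 (to 4 decimal places). This is ≥ 0, so the triangle inequality holds for these points.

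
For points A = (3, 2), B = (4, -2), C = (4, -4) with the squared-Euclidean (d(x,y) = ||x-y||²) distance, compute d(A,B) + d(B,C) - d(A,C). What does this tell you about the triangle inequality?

d(A,B) = 1² + 4² = 17, d(B,C) = 0² + 2² = 4, d(A,C) = 1² + 6² = 37.
d(A,B) + d(B,C) - d(A,C) = 17 + 4 - 37 = 21 - 37 = -16. This is < 0, so the triangle inequality FAILS for these points (squared-Euclidean is not a metric).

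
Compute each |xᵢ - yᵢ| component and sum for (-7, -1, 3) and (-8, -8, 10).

Σ|x_i - y_i| = |-7 - (-8)| + |-1 - (-8)| + |3 - 10| = 1 + 7 + 7 = 15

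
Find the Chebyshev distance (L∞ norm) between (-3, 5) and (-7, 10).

max(|x_i - y_i|) = max(|-3 - (-7)|, |5 - 10|) = max(4, 5) = 5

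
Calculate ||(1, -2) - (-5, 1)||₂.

√(Σ(x_i - y_i)²) = √((1 - (-5))² + (-2 - 1)²)
= √(6² + (-3)²) = √(36 + 9) = √45 ≈ 6.7082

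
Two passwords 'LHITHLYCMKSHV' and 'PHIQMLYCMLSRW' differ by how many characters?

Differing positions: 1, 4, 5, 10, 12, 13. Hamming distance = 6.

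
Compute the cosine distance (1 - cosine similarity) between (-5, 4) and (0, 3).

With u = (-5, 4), v = (0, 3):
u·v = (-5)·0 + 4·3 = 0 + 12 = 12.
|u| = √((-5)² + 4²) = √41, |v| = √(0² + 3²) = √9, so |u||v| = √(41·9) = √369.
cos θ = (u·v)/(|u||v|) = 12/√369 ≈ 0.6247
Cosine distance = 1 - cos θ ≈ 1 - 0.6247 = 0.3753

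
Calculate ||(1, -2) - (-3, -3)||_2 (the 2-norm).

(Σ|x_i - y_i|^2)^(1/2) = (|1 - (-3)|^2 + |-2 - (-3)|^2)^(1/2)
= (4^2 + 1^2)^(1/2) = (16 + 1)^(1/2) = (17)^(1/2) ≈ 4.1231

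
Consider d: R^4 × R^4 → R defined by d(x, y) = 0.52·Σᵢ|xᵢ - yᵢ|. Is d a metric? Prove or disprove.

Yes. The L1 (Manhattan) norm induces a metric on R^4, and multiplying a metric by a positive constant 0.52 > 0 preserves all four axioms: non-negativity (0.52·||x-y|| ≥ 0), identity (0.52·||x-y|| = 0 ⟺ ||x-y|| = 0 ⟺ x = y), symmetry (||x-y|| = ||y-x||), and the triangle inequality (0.52·||x-z|| ≤ 0.52·||x-y|| + 0.52·||y-z||). So d is a metric.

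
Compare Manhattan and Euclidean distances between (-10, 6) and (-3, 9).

L1 = |-10 - (-3)| + |6 - 9| = 7 + 3 = 10
L2 = √(7² + 3²) = √58 ≈ 7.6158
L1 ≥ L2 always (equality iff movement is along one axis); L1 > L2 here.
Ratio L1/L2 = 10/√58 ≈ 1.3131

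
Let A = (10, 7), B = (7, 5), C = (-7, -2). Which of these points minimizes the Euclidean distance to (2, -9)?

Distances: d(A) ≈ 17.8885, d(B) ≈ 14.8661, d(C) ≈ 11.4018. Nearest: C = (-7, -2) with distance 11.4018.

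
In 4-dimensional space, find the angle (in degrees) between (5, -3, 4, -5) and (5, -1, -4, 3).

With u = (5, -3, 4, -5), v = (5, -1, -4, 3):
u·v = 5·5 + (-3)·(-1) + 4·(-4) + (-5)·3 = 25 + 3 + (-16) + (-15) = -3.
|u| = √(5² + (-3)² + 4² + (-5)²) = √75, |v| = √(5² + (-1)² + (-4)² + 3²) = √51, so |u||v| = √(75·51) = √3825.
cos θ = (u·v)/(|u||v|) = -3/√3825 ≈ -0.048507
θ = arccos(-0.048507) ≈ 92.78°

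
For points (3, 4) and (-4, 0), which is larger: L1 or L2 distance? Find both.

L1 = |3 - (-4)| + |4 - 0| = 7 + 4 = 11
L2 = √(7² + 4²) = √65 ≈ 8.0623
L1 ≥ L2 always (equality iff movement is along one axis); L1 > L2 here.
Ratio L1/L2 = 11/√65 ≈ 1.3644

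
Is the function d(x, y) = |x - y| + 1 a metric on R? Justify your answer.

No. d fails identity of indiscernibles (specifically d(x,x) = 0): d(-7, -7) = |-7 - (-7)| + 1 = 0 + 1 = 1 ≠ 0.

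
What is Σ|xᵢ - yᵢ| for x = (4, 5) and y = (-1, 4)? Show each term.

Σ|x_i - y_i| = |4 - (-1)| + |5 - 4| = 5 + 1 = 6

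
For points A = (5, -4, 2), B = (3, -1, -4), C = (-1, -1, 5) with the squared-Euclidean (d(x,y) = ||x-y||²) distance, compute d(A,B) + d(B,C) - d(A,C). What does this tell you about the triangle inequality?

d(A,B) = 2² + 3² + 6² = 49, d(B,C) = 4² + 0² + 9² = 97, d(A,C) = 6² + 3² + 3² = 54.
d(A,B) + d(B,C) - d(A,C) = 49 + 97 - 54 = 146 - 54 = 92. This is ≥ 0, so the triangle inequality holds for these points.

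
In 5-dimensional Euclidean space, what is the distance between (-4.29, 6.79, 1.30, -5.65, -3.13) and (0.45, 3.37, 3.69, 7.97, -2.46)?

√(Σ(x_i - y_i)²) = √((-4.29 - 0.45)² + (6.79 - 3.37)² + (1.3 - 3.69)² + (-5.65 - 7.97)² + (-3.13 - (-2.46))²)
= √((-4.74)² + 3.42² + (-2.39)² + (-13.62)² + (-0.67)²) = √(22.4676 + 11.6964 + 5.7121 + 185.5044 + 0.4489) = √225.8294 ≈ 15.0276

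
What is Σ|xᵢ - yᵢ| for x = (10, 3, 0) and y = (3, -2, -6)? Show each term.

Σ|x_i - y_i| = |10 - 3| + |3 - (-2)| + |0 - (-6)| = 7 + 5 + 6 = 18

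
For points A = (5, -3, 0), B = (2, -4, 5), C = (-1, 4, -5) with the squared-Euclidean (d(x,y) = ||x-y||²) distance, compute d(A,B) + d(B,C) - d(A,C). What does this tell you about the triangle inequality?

d(A,B) = 3² + 1² + 5² = 35, d(B,C) = 3² + 8² + 10² = 173, d(A,C) = 6² + 7² + 5² = 110.
d(A,B) + d(B,C) - d(A,C) = 35 + 173 - 110 = 208 - 110 = 98. This is ≥ 0, so the triangle inequality holds for these points.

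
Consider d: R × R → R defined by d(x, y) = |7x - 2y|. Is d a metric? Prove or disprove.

No. d fails symmetry: d(1, 9) = |7·1 - 2·9| = |-11| = 11, but d(9, 1) = |7·9 - 2·1| = |61| = 61. Since 11 ≠ 61, d(x,y) ≠ d(y,x) in general.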